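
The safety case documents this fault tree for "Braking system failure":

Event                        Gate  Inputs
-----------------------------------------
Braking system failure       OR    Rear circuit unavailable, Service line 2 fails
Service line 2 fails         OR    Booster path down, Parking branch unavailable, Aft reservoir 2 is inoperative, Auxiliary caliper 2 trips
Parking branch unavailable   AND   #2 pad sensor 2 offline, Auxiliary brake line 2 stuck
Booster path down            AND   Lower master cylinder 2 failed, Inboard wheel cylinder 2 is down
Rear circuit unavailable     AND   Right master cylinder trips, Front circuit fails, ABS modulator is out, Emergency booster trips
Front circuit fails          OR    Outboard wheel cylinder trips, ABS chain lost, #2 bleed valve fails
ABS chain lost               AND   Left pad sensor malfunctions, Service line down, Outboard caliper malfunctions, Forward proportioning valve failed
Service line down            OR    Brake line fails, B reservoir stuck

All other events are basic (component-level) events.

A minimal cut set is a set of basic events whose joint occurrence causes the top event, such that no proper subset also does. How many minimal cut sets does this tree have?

8

Service line down [OR]: union of children's cut sets → 2 cut set(s).
ABS chain lost [AND]: one cut set from each child combined → 1 × 2 × 1 × 1 = 2 cut set(s).
Front circuit fails [OR]: union of children's cut sets → 4 cut set(s).
Rear circuit unavailable [AND]: one cut set from each child combined → 1 × 4 × 1 × 1 = 4 cut set(s).
Booster path down [AND]: one cut set from each child combined → 1 × 1 = 1 cut set(s).
Parking branch unavailable [AND]: one cut set from each child combined → 1 × 1 = 1 cut set(s).
Service line 2 fails [OR]: union of children's cut sets → 4 cut set(s).
Braking system failure [OR]: union of children's cut sets → 8 cut set(s).
Minimal cut sets: {ABS modulator is out, Emergency booster trips, Outboard wheel cylinder trips, Right master cylinder trips}; {ABS modulator is out, Brake line fails, Emergency booster trips, Forward proportioning valve failed, Left pad sensor malfunctions, Outboard caliper malfunctions, Right master cylinder trips}; {ABS modulator is out, B reservoir stuck, Emergency booster trips, Forward proportioning valve failed, Left pad sensor malfunctions, Outboard caliper malfunctions, Right master cylinder trips}; {#2 bleed valve fails, ABS modulator is out, Emergency booster trips, Right master cylinder trips}; {Inboard wheel cylinder 2 is down, Lower master cylinder 2 failed}; {#2 pad sensor 2 offline, Auxiliary brake line 2 stuck}; {Aft reservoir 2 is inoperative}; {Auxiliary caliper 2 trips}.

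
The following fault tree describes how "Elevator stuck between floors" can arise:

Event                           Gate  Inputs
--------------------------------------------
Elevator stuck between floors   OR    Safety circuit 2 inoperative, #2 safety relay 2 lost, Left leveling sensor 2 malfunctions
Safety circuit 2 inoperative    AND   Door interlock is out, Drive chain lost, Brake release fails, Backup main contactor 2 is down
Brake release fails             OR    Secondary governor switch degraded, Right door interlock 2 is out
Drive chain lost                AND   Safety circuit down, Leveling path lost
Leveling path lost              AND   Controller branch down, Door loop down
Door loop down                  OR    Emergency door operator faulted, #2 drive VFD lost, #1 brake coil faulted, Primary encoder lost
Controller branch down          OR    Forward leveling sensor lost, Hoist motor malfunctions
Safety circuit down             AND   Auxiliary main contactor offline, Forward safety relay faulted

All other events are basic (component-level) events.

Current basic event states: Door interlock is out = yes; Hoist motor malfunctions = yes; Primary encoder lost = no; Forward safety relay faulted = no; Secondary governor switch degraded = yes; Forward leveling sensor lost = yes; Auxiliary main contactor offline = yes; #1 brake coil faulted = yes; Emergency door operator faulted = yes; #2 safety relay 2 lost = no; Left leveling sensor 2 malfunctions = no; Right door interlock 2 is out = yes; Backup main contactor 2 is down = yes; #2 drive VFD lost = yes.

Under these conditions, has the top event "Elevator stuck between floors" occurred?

No

Safety circuit down [AND]: Auxiliary main contactor offline=occurs, Forward safety relay faulted=not → not all inputs occur → does not occur.
Controller branch down [OR]: Forward leveling sensor lost=occurs, Hoist motor malfunctions=occurs → at least one input occurs → occurs.
Door loop down [OR]: Emergency door operator faulted=occurs, #2 drive VFD lost=occurs, #1 brake coil faulted=occurs, Primary encoder lost=not → at least one input occurs → occurs.
Leveling path lost [AND]: Controller branch down=occurs, Door loop down=occurs → all inputs occur → occurs.
Drive chain lost [AND]: Safety circuit down=not, Leveling path lost=occurs → not all inputs occur → does not occur.
Brake release fails [OR]: Secondary governor switch degraded=occurs, Right door interlock 2 is out=occurs → at least one input occurs → occurs.
Safety circuit 2 inoperative [AND]: Door interlock is out=occurs, Drive chain lost=not, Brake release fails=occurs, Backup main contactor 2 is down=occurs → not all inputs occur → does not occur.
Elevator stuck between floors [OR]: Safety circuit 2 inoperative=not, #2 safety relay 2 lost=not, Left leveling sensor 2 malfunctions=not → no input occurs → does not occur.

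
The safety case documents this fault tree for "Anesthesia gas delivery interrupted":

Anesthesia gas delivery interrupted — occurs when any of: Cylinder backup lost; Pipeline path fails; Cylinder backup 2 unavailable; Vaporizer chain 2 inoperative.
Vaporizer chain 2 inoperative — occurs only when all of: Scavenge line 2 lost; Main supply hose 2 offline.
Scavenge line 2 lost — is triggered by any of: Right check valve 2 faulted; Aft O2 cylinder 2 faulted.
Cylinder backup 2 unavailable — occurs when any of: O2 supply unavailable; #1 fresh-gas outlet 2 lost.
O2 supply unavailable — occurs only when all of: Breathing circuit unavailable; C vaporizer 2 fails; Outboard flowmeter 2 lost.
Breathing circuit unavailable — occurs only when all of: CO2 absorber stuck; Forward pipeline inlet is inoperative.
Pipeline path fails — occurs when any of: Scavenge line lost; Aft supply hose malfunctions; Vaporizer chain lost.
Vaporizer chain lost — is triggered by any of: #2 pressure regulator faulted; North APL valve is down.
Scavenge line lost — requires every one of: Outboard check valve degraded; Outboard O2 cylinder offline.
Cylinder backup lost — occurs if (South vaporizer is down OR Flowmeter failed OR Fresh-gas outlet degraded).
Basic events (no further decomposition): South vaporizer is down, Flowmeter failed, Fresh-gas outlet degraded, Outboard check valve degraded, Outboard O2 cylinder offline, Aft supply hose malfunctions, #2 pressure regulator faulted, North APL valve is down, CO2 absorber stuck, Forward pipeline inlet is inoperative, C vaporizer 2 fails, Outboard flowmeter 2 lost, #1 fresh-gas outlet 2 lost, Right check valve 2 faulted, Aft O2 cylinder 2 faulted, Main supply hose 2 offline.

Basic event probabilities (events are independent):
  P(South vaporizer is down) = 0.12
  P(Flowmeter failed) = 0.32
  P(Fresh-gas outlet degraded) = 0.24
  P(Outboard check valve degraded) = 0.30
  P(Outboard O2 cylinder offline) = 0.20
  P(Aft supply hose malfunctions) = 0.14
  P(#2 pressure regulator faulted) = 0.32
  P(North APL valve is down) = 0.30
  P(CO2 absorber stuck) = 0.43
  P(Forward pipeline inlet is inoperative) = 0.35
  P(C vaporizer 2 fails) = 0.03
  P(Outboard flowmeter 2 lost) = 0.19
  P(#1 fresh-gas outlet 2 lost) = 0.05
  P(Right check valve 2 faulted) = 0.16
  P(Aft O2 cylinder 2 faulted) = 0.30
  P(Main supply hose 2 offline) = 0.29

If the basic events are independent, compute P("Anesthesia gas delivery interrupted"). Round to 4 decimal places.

0.8537

P(Cylinder backup lost) [OR] = 1 − (1−0.12) × (1−0.32) × (1−0.24) = 0.545216
P(Scavenge line lost) [AND] = 0.30 × 0.20 = 0.060000
P(Vaporizer chain lost) [OR] = 1 − (1−0.32) × (1−0.30) = 0.524000
P(Pipeline path fails) [OR] = 1 − (1−0.060000) × (1−0.14) × (1−0.524000) = 0.615202
P(Breathing circuit unavailable) [AND] = 0.43 × 0.35 = 0.150500
P(O2 supply unavailable) [AND] = 0.150500 × 0.03 × 0.19 = 0.000858
P(Cylinder backup 2 unavailable) [OR] = 1 − (1−0.000858) × (1−0.05) = 0.050815
P(Scavenge line 2 lost) [OR] = 1 − (1−0.16) × (1−0.30) = 0.412000
P(Vaporizer chain 2 inoperative) [AND] = 0.412000 × 0.29 = 0.119480
P(Anesthesia gas delivery interrupted) [OR] = 1 − (1−0.545216) × (1−0.615202) × (1−0.050815) × (1−0.119480) = 0.853739
Rounded to 4 decimal places: P(Anesthesia gas delivery interrupted) ≈ 0.8537.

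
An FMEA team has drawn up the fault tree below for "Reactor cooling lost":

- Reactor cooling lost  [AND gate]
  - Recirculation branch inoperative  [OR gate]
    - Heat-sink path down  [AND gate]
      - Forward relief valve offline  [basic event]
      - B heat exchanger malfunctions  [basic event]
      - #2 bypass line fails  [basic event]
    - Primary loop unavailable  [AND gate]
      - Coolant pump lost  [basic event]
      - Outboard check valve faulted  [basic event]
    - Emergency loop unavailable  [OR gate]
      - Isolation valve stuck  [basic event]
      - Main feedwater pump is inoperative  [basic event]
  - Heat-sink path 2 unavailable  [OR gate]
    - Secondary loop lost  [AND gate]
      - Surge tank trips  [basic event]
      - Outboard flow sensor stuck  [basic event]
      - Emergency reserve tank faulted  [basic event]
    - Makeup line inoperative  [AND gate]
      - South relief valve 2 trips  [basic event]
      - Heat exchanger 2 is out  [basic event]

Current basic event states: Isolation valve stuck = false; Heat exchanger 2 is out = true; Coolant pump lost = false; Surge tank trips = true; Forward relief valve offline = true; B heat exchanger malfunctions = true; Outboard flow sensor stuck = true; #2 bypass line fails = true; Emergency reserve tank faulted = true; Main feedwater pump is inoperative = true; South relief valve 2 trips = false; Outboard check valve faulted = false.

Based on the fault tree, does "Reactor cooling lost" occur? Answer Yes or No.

Heat-sink path down [AND]: Forward relief valve offline=occurs, B heat exchanger malfunctions=occurs, #2 bypass line fails=occurs → all inputs occur → occurs.
Primary loop unavailable [AND]: Coolant pump lost=not, Outboard check valve faulted=not → not all inputs occur → does not occur.
Emergency loop unavailable [OR]: Isolation valve stuck=not, Main feedwater pump is inoperative=occurs → at least one input occurs → occurs.
Recirculation branch inoperative [OR]: Heat-sink path down=occurs, Primary loop unavailable=not, Emergency loop unavailable=occurs → at least one input occurs → occurs.
Secondary loop lost [AND]: Surge tank trips=occurs, Outboard flow sensor stuck=occurs, Emergency reserve tank faulted=occurs → all inputs occur → occurs.
Makeup line inoperative [AND]: South relief valve 2 trips=not, Heat exchanger 2 is out=occurs → not all inputs occur → does not occur.
Heat-sink path 2 unavailable [OR]: Secondary loop lost=occurs, Makeup line inoperative=not → at least one input occurs → occurs.
Reactor cooling lost [AND]: Recirculation branch inoperative=occurs, Heat-sink path 2 unavailable=occurs → all inputs occur → occurs.

Yes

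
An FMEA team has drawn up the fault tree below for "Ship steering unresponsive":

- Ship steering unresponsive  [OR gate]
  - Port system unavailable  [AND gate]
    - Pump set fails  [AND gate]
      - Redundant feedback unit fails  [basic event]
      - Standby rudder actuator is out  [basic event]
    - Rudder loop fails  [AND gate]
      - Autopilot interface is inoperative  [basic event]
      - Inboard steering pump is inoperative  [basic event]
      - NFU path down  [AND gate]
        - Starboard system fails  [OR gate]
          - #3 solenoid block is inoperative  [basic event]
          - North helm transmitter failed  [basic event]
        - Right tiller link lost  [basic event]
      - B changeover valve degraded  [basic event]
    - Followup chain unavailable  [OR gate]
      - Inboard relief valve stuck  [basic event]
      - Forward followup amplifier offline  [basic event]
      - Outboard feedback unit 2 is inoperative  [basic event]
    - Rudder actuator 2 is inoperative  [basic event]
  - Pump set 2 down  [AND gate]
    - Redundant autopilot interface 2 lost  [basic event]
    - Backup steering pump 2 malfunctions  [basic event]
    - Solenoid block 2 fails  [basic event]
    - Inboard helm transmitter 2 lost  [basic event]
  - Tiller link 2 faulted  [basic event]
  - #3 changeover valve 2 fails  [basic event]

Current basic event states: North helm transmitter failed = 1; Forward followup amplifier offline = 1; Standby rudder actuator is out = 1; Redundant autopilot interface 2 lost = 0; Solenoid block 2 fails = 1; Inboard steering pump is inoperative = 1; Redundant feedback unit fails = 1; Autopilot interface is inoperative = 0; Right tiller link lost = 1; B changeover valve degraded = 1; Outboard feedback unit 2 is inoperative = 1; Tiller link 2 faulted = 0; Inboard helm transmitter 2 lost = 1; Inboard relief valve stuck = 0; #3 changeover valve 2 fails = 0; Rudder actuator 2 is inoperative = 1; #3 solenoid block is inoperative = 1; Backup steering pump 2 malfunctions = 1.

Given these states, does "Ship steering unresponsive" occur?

No

Pump set fails [AND]: Redundant feedback unit fails=occurs, Standby rudder actuator is out=occurs → all inputs occur → occurs.
Starboard system fails [OR]: #3 solenoid block is inoperative=occurs, North helm transmitter failed=occurs → at least one input occurs → occurs.
NFU path down [AND]: Starboard system fails=occurs, Right tiller link lost=occurs → all inputs occur → occurs.
Rudder loop fails [AND]: Autopilot interface is inoperative=not, Inboard steering pump is inoperative=occurs, NFU path down=occurs, B changeover valve degraded=occurs → not all inputs occur → does not occur.
Followup chain unavailable [OR]: Inboard relief valve stuck=not, Forward followup amplifier offline=occurs, Outboard feedback unit 2 is inoperative=occurs → at least one input occurs → occurs.
Port system unavailable [AND]: Pump set fails=occurs, Rudder loop fails=not, Followup chain unavailable=occurs, Rudder actuator 2 is inoperative=occurs → not all inputs occur → does not occur.
Pump set 2 down [AND]: Redundant autopilot interface 2 lost=not, Backup steering pump 2 malfunctions=occurs, Solenoid block 2 fails=occurs, Inboard helm transmitter 2 lost=occurs → not all inputs occur → does not occur.
Ship steering unresponsive [OR]: Port system unavailable=not, Pump set 2 down=not, Tiller link 2 faulted=not, #3 changeover valve 2 fails=not → no input occurs → does not occur.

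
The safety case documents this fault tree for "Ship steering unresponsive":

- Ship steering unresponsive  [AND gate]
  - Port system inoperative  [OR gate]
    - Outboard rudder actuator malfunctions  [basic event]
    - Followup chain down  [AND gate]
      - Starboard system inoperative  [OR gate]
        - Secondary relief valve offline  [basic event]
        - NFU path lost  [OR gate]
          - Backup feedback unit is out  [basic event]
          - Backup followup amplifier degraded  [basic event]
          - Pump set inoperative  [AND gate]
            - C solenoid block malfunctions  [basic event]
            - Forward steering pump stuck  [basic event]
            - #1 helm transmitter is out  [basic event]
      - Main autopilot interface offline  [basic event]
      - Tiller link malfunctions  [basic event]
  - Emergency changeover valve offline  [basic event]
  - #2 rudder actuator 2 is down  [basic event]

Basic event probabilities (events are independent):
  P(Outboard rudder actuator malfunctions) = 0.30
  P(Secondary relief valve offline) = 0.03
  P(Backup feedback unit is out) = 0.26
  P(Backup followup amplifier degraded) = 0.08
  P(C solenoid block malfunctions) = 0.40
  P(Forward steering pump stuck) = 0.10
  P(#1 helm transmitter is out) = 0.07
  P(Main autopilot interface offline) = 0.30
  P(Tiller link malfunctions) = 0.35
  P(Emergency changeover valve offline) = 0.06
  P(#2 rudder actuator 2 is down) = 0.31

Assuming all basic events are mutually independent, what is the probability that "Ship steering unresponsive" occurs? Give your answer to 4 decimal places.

0.0060

P(Pump set inoperative) [AND] = 0.40 × 0.10 × 0.07 = 0.002800
P(NFU path lost) [OR] = 1 − (1−0.26) × (1−0.08) × (1−0.002800) = 0.321106
P(Starboard system inoperative) [OR] = 1 − (1−0.03) × (1−0.321106) = 0.341473
P(Followup chain down) [AND] = 0.341473 × 0.30 × 0.35 = 0.035855
P(Port system inoperative) [OR] = 1 − (1−0.30) × (1−0.035855) = 0.325099
P(Ship steering unresponsive) [AND] = 0.325099 × 0.06 × 0.31 = 0.006047
Rounded to 4 decimal places: P(Ship steering unresponsive) ≈ 0.0060.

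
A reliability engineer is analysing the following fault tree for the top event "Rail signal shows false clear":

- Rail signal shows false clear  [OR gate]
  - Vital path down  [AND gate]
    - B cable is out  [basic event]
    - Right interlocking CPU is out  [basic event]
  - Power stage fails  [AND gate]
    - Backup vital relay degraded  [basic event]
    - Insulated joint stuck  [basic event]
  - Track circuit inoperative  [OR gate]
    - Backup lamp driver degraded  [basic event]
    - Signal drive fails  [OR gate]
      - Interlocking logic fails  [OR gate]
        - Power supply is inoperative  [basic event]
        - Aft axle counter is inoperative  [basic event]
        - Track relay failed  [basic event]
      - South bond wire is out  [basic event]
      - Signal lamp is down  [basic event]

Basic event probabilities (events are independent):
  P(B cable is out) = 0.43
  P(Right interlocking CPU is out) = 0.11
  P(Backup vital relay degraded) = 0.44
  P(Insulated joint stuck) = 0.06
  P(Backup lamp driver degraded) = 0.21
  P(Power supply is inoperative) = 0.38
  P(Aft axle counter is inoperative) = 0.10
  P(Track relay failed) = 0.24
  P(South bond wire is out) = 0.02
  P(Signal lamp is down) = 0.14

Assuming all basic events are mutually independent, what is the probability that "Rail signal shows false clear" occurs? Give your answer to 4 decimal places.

P(Vital path down) [AND] = 0.43 × 0.11 = 0.047300
P(Power stage fails) [AND] = 0.44 × 0.06 = 0.026400
P(Interlocking logic fails) [OR] = 1 − (1−0.38) × (1−0.10) × (1−0.24) = 0.575920
P(Signal drive fails) [OR] = 1 − (1−0.575920) × (1−0.02) × (1−0.14) = 0.642585
P(Track circuit inoperative) [OR] = 1 − (1−0.21) × (1−0.642585) = 0.717642
P(Rail signal shows false clear) [OR] = 1 − (1−0.047300) × (1−0.026400) × (1−0.717642) = 0.738099
Rounded to 4 decimal places: P(Rail signal shows false clear) ≈ 0.7381.

0.7381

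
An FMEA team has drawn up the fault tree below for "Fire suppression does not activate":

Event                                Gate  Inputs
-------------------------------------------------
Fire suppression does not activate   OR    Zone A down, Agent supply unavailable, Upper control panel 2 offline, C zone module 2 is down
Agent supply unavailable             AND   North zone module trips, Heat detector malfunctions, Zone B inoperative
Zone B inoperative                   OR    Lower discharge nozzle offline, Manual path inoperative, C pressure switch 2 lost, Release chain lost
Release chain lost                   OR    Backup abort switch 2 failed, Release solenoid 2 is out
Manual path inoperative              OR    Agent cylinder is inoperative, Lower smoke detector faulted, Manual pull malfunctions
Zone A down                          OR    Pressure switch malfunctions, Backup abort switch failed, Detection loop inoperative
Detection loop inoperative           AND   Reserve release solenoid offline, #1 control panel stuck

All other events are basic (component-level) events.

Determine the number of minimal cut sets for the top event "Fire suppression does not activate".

12

Detection loop inoperative [AND]: one cut set from each child combined → 1 × 1 = 1 cut set(s).
Zone A down [OR]: union of children's cut sets → 3 cut set(s).
Manual path inoperative [OR]: union of children's cut sets → 3 cut set(s).
Release chain lost [OR]: union of children's cut sets → 2 cut set(s).
Zone B inoperative [OR]: union of children's cut sets → 7 cut set(s).
Agent supply unavailable [AND]: one cut set from each child combined → 1 × 1 × 7 = 7 cut set(s).
Fire suppression does not activate [OR]: union of children's cut sets → 12 cut set(s).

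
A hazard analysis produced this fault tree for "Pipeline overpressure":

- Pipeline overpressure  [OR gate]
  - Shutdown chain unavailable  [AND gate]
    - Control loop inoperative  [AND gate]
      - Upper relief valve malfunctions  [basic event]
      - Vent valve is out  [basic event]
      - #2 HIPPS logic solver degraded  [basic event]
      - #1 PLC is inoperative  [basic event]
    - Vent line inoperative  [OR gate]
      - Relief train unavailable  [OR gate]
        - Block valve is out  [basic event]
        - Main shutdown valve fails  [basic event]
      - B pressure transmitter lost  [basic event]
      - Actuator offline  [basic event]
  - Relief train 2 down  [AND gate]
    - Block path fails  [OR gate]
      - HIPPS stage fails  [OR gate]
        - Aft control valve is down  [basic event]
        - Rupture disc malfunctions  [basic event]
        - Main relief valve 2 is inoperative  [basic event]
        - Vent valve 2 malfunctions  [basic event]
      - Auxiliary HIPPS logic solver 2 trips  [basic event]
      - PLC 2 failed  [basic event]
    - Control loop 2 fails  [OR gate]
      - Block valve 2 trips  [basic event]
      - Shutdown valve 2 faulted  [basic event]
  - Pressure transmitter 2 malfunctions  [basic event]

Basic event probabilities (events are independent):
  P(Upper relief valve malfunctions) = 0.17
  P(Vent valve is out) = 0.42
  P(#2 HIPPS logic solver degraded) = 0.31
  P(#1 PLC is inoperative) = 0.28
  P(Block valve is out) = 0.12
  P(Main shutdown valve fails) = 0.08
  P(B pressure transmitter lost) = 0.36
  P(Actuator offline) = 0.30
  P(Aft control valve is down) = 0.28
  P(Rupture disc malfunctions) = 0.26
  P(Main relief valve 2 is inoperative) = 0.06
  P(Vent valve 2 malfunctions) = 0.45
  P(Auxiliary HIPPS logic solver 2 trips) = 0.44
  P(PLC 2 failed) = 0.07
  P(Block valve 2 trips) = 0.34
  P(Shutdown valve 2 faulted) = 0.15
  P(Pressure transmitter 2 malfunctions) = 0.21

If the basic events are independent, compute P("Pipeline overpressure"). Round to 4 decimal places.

P(Control loop inoperative) [AND] = 0.17 × 0.42 × 0.31 × 0.28 = 0.006198
P(Relief train unavailable) [OR] = 1 − (1−0.12) × (1−0.08) = 0.190400
P(Vent line inoperative) [OR] = 1 − (1−0.190400) × (1−0.36) × (1−0.30) = 0.637299
P(Shutdown chain unavailable) [AND] = 0.006198 × 0.637299 = 0.003950
P(HIPPS stage fails) [OR] = 1 − (1−0.28) × (1−0.26) × (1−0.06) × (1−0.45) = 0.724542
P(Block path fails) [OR] = 1 − (1−0.724542) × (1−0.44) × (1−0.07) = 0.856541
P(Control loop 2 fails) [OR] = 1 − (1−0.34) × (1−0.15) = 0.439000
P(Relief train 2 down) [AND] = 0.856541 × 0.439000 = 0.376021
P(Pipeline overpressure) [OR] = 1 − (1−0.003950) × (1−0.376021) × (1−0.21) = 0.509004
Rounded to 4 decimal places: P(Pipeline overpressure) ≈ 0.5090.

0.5090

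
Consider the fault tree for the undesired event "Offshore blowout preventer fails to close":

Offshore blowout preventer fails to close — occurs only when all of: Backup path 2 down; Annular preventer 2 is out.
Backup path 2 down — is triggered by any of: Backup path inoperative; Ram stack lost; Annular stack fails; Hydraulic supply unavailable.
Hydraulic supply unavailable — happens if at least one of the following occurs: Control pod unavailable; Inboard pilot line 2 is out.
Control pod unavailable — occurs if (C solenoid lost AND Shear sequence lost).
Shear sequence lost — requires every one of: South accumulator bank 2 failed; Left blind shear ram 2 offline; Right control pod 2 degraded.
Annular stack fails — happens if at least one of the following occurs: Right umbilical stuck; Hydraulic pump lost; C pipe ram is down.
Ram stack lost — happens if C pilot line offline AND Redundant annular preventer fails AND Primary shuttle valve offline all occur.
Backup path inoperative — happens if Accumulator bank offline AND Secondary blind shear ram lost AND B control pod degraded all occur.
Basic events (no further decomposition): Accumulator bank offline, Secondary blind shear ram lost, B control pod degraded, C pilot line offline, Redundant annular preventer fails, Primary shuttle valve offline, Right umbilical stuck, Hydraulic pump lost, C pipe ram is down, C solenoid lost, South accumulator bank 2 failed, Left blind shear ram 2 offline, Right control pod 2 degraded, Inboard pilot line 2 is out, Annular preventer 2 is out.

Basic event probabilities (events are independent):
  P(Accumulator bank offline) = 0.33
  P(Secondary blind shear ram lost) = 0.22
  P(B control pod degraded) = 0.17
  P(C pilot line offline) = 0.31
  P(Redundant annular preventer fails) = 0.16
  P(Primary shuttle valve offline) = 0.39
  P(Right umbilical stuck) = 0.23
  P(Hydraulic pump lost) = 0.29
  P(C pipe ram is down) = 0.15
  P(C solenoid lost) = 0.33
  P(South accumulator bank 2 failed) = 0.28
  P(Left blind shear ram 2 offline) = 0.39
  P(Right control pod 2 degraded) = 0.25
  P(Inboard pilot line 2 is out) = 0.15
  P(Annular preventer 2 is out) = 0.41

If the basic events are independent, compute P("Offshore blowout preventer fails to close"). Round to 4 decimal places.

P(Backup path inoperative) [AND] = 0.33 × 0.22 × 0.17 = 0.012342
P(Ram stack lost) [AND] = 0.31 × 0.16 × 0.39 = 0.019344
P(Annular stack fails) [OR] = 1 − (1−0.23) × (1−0.29) × (1−0.15) = 0.535305
P(Shear sequence lost) [AND] = 0.28 × 0.39 × 0.25 = 0.027300
P(Control pod unavailable) [AND] = 0.33 × 0.027300 = 0.009009
P(Hydraulic supply unavailable) [OR] = 1 − (1−0.009009) × (1−0.15) = 0.157658
P(Backup path 2 down) [OR] = 1 − (1−0.012342) × (1−0.019344) × (1−0.535305) × (1−0.157658) = 0.620877
P(Offshore blowout preventer fails to close) [AND] = 0.620877 × 0.41 = 0.254560
Rounded to 4 decimal places: P(Offshore blowout preventer fails to close) ≈ 0.2546.

0.2546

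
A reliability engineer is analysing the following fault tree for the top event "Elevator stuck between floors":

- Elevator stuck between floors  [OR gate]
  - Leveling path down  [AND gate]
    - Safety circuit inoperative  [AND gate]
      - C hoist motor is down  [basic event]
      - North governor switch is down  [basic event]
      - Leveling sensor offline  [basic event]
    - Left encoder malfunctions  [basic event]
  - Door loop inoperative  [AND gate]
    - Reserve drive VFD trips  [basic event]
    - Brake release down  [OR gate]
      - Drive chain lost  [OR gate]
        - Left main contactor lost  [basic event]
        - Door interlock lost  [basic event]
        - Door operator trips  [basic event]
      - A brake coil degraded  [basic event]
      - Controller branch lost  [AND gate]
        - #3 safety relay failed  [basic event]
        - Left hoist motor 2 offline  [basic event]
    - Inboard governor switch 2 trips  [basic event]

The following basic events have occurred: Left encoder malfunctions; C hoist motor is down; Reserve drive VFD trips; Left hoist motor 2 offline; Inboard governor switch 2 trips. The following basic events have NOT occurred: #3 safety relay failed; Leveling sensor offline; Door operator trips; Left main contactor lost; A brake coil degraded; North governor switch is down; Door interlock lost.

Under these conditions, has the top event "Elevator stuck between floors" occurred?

No

Safety circuit inoperative [AND]: C hoist motor is down=occurs, North governor switch is down=not, Leveling sensor offline=not → not all inputs occur → does not occur.
Leveling path down [AND]: Safety circuit inoperative=not, Left encoder malfunctions=occurs → not all inputs occur → does not occur.
Drive chain lost [OR]: Left main contactor lost=not, Door interlock lost=not, Door operator trips=not → no input occurs → does not occur.
Controller branch lost [AND]: #3 safety relay failed=not, Left hoist motor 2 offline=occurs → not all inputs occur → does not occur.
Brake release down [OR]: Drive chain lost=not, A brake coil degraded=not, Controller branch lost=not → no input occurs → does not occur.
Door loop inoperative [AND]: Reserve drive VFD trips=occurs, Brake release down=not, Inboard governor switch 2 trips=occurs → not all inputs occur → does not occur.
Elevator stuck between floors [OR]: Leveling path down=not, Door loop inoperative=not → no input occurs → does not occur.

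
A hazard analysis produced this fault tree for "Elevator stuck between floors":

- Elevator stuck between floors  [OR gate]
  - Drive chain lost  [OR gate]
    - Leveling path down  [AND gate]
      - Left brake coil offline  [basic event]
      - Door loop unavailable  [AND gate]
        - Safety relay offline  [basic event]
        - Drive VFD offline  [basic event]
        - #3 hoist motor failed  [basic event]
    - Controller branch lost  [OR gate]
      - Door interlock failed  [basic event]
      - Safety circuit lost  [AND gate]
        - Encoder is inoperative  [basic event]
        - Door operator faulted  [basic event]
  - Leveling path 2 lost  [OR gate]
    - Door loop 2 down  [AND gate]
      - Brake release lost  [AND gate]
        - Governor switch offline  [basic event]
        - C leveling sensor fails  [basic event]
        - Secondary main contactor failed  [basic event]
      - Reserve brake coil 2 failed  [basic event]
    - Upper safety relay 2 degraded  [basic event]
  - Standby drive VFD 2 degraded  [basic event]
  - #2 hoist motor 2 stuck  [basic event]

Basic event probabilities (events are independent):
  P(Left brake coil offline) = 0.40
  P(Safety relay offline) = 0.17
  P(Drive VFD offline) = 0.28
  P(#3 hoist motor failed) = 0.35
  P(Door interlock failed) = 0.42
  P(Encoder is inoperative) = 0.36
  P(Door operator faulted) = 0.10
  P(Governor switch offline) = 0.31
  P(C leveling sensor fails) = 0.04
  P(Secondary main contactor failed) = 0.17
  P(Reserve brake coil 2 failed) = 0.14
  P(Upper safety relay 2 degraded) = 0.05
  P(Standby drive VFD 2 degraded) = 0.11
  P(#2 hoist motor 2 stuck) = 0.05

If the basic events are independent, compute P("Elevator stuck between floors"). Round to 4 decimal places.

0.5540

P(Door loop unavailable) [AND] = 0.17 × 0.28 × 0.35 = 0.016660
P(Leveling path down) [AND] = 0.40 × 0.016660 = 0.006664
P(Safety circuit lost) [AND] = 0.36 × 0.10 = 0.036000
P(Controller branch lost) [OR] = 1 − (1−0.42) × (1−0.036000) = 0.440880
P(Drive chain lost) [OR] = 1 − (1−0.006664) × (1−0.440880) = 0.444606
P(Brake release lost) [AND] = 0.31 × 0.04 × 0.17 = 0.002108
P(Door loop 2 down) [AND] = 0.002108 × 0.14 = 0.000295
P(Leveling path 2 lost) [OR] = 1 − (1−0.000295) × (1−0.05) = 0.050280
P(Elevator stuck between floors) [OR] = 1 − (1−0.444606) × (1−0.050280) × (1−0.11) × (1−0.05) = 0.554025
Rounded to 4 decimal places: P(Elevator stuck between floors) ≈ 0.5540.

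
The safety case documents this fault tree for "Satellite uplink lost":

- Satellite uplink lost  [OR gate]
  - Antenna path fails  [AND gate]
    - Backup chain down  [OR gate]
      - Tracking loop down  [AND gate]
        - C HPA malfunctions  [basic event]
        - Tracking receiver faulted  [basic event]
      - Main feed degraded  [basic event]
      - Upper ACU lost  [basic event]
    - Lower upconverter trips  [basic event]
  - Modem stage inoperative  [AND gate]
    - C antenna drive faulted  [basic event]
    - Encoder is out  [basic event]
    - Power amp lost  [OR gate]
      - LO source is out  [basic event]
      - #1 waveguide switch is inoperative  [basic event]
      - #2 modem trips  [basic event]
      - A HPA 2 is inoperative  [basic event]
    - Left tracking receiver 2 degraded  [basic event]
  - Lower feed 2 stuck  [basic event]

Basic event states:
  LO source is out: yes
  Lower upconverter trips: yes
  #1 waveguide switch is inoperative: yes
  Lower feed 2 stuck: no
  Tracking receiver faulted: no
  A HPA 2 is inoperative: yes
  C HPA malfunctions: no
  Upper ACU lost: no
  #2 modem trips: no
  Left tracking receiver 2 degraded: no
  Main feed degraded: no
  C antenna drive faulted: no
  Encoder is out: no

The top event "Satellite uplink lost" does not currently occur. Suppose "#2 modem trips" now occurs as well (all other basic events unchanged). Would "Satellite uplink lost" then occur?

No

Counterfactual: set "#2 modem trips" to occurred.
Tracking loop down [AND]: C HPA malfunctions=not, Tracking receiver faulted=not → not all inputs occur → does not occur.
Backup chain down [OR]: Tracking loop down=not, Main feed degraded=not, Upper ACU lost=not → no input occurs → does not occur.
Antenna path fails [AND]: Backup chain down=not, Lower upconverter trips=occurs → not all inputs occur → does not occur.
Power amp lost [OR]: LO source is out=occurs, #1 waveguide switch is inoperative=occurs, #2 modem trips=occurs, A HPA 2 is inoperative=occurs → at least one input occurs → occurs.
Modem stage inoperative [AND]: C antenna drive faulted=not, Encoder is out=not, Power amp lost=occurs, Left tracking receiver 2 degraded=not → not all inputs occur → does not occur.
Satellite uplink lost [OR]: Antenna path fails=not, Modem stage inoperative=not, Lower feed 2 stuck=not → no input occurs → does not occur.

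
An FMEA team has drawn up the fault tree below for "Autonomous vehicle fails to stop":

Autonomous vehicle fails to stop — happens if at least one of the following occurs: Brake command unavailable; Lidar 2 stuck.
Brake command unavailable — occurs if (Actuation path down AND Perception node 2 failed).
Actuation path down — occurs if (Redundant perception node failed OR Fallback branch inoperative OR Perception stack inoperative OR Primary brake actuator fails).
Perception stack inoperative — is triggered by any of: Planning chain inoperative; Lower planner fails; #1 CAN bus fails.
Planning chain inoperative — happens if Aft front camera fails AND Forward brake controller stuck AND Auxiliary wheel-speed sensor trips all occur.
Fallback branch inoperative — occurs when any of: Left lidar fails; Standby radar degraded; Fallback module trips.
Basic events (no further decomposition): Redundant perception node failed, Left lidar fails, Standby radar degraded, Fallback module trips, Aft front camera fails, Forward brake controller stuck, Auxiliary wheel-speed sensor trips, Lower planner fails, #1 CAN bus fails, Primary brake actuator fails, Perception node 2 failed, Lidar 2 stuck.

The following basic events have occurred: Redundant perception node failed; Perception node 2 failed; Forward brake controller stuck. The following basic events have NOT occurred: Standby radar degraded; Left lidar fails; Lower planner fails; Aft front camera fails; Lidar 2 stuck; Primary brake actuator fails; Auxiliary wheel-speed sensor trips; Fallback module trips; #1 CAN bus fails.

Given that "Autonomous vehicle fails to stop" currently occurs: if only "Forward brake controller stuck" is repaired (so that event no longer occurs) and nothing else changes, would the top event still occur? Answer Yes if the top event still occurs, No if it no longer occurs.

Counterfactual: set "Forward brake controller stuck" to not occurred.
Fallback branch inoperative [OR]: Left lidar fails=not, Standby radar degraded=not, Fallback module trips=not → no input occurs → does not occur.
Planning chain inoperative [AND]: Aft front camera fails=not, Forward brake controller stuck=not, Auxiliary wheel-speed sensor trips=not → not all inputs occur → does not occur.
Perception stack inoperative [OR]: Planning chain inoperative=not, Lower planner fails=not, #1 CAN bus fails=not → no input occurs → does not occur.
Actuation path down [OR]: Redundant perception node failed=occurs, Fallback branch inoperative=not, Perception stack inoperative=not, Primary brake actuator fails=not → at least one input occurs → occurs.
Brake command unavailable [AND]: Actuation path down=occurs, Perception node 2 failed=occurs → all inputs occur → occurs.
Autonomous vehicle fails to stop [OR]: Brake command unavailable=occurs, Lidar 2 stuck=not → at least one input occurs → occurs.

Yes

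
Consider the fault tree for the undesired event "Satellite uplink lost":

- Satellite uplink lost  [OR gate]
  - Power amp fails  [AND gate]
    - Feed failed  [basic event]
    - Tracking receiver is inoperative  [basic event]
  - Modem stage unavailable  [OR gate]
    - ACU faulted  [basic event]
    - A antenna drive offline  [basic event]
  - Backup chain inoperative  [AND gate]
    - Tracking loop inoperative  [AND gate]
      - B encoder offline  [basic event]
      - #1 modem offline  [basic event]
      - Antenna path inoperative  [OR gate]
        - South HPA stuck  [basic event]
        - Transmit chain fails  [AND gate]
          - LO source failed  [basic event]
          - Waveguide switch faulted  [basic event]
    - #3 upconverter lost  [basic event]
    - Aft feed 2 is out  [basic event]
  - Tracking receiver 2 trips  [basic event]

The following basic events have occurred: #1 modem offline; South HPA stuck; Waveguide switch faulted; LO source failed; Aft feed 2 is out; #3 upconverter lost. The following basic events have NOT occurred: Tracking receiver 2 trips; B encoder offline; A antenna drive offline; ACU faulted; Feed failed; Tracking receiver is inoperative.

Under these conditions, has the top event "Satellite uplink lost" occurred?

Power amp fails [AND]: Feed failed=not, Tracking receiver is inoperative=not → not all inputs occur → does not occur.
Modem stage unavailable [OR]: ACU faulted=not, A antenna drive offline=not → no input occurs → does not occur.
Transmit chain fails [AND]: LO source failed=occurs, Waveguide switch faulted=occurs → all inputs occur → occurs.
Antenna path inoperative [OR]: South HPA stuck=occurs, Transmit chain fails=occurs → at least one input occurs → occurs.
Tracking loop inoperative [AND]: B encoder offline=not, #1 modem offline=occurs, Antenna path inoperative=occurs → not all inputs occur → does not occur.
Backup chain inoperative [AND]: Tracking loop inoperative=not, #3 upconverter lost=occurs, Aft feed 2 is out=occurs → not all inputs occur → does not occur.
Satellite uplink lost [OR]: Power amp fails=not, Modem stage unavailable=not, Backup chain inoperative=not, Tracking receiver 2 trips=not → no input occurs → does not occur.

No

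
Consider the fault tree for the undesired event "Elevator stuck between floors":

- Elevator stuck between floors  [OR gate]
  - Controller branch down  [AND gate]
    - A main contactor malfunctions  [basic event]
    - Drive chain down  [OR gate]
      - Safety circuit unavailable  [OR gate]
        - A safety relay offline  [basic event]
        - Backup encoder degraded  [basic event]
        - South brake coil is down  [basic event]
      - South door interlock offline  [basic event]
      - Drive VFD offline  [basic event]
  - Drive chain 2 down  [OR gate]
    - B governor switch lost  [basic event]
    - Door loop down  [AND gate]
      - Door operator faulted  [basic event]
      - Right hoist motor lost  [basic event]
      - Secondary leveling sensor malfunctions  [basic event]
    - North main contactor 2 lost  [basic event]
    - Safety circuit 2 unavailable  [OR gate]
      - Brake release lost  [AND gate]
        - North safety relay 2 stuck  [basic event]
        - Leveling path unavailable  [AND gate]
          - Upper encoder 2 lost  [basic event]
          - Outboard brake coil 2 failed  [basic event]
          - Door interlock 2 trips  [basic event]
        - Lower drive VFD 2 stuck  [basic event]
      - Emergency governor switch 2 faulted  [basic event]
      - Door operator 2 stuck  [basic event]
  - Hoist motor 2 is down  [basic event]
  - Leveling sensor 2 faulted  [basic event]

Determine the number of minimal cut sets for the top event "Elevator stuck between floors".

Safety circuit unavailable [OR]: union of children's cut sets → 3 cut set(s).
Drive chain down [OR]: union of children's cut sets → 5 cut set(s).
Controller branch down [AND]: one cut set from each child combined → 1 × 5 = 5 cut set(s).
Door loop down [AND]: one cut set from each child combined → 1 × 1 × 1 = 1 cut set(s).
Leveling path unavailable [AND]: one cut set from each child combined → 1 × 1 × 1 = 1 cut set(s).
Brake release lost [AND]: one cut set from each child combined → 1 × 1 × 1 = 1 cut set(s).
Safety circuit 2 unavailable [OR]: union of children's cut sets → 3 cut set(s).
Drive chain 2 down [OR]: union of children's cut sets → 6 cut set(s).
Elevator stuck between floors [OR]: union of children's cut sets → 13 cut set(s).

13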